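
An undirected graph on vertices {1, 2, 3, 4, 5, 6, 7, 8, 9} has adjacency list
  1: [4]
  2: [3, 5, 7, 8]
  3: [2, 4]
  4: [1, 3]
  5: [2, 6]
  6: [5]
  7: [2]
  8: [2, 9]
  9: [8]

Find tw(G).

1

A width-1 tree decomposition is:
Bags: B1 = {2, 8}  B2 = {8, 9}  B3 = {2, 3}  B4 = {3, 4}  B5 = {1, 4}  B6 = {2, 7}  B7 = {2, 5}  B8 = {5, 6}
Tree: B1–B2, B1–B3, B3–B4, B4–B5, B1–B6, B1–B7, B7–B8
Every bag has size at most 2, so the width is 2 − 1 = 1 and tw(G) ≤ 1. G has an edge, so its treewidth is at least 1. Hence tw(G) = 1 exactly.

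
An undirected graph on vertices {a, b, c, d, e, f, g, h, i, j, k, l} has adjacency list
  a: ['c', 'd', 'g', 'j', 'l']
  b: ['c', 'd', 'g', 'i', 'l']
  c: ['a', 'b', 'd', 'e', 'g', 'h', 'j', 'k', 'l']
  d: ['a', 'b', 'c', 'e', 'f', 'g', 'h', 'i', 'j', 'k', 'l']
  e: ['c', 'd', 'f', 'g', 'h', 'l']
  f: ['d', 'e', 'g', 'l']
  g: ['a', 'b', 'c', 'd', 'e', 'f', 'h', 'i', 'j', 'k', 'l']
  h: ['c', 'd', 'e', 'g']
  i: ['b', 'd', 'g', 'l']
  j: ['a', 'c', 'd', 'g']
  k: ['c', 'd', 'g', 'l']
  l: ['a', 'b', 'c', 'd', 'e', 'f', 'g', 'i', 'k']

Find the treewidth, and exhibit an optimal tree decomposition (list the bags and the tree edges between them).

Treewidth 4.
One optimal decomposition is:
Bags: B1 = {a, c, d, g, l}  B2 = {b, c, d, g, l}  B3 = {c, d, g, k, l}  B4 = {a, c, d, g, j}  B5 = {b, d, g, i, l}  B6 = {c, d, e, g, l}  B7 = {c, d, e, g, h}  B8 = {d, e, f, g, l}
Tree: B1–B2, B1–B3, B1–B4, B2–B5, B1–B6, B6–B7, B6–B8

The largest bag has 5 vertices, giving width 4; this decomposition certifies tw(G) ≤ 4. For the lower bound, the 5 vertices {a, c, d, g, j} are pairwise adjacent, and any tree decomposition puts a clique entirely inside one bag — forcing width ≥ 4. Hence tw(G) = 4 exactly.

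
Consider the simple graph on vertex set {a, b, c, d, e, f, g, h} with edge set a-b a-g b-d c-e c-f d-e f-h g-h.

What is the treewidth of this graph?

A width-2 tree decomposition is:
Bags: B1 = {c, e, f}  B2 = {e, f, h}  B3 = {e, g, h}  B4 = {a, e, g}  B5 = {a, b, e}  B6 = {b, d, e}
Tree: B1–B2, B2–B3, B3–B4, B4–B5, B5–B6
Each bag holds 3 vertices, so the decomposition has width 2, which upper-bounds the treewidth. The edges e–c–f–h–g–a–b–d–e form a cycle, so G is not a tree and its treewidth is at least 2. Combining the bounds, tw(G) = 2.

2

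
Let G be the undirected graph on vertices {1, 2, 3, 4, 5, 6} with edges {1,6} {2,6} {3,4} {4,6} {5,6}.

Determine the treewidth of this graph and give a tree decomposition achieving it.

Treewidth 1.
Bags: B1 = {3, 4}  B2 = {4, 6}  B3 = {2, 6}  B4 = {1, 6}  B5 = {5, 6}
Tree: B1–B2, B2–B3, B3–B4, B4–B5

The largest bag has 2 vertices, giving width 1; this decomposition certifies tw(G) ≤ 1. Since G has at least one edge (e.g. 3–4), it is not an edgeless graph, so tw(G) ≥ 1. Hence tw(G) = 1 exactly.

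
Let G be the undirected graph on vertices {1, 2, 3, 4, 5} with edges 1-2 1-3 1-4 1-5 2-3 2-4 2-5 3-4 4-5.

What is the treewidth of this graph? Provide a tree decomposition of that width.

Treewidth 3.
One such decomposition:
Bags: B1 = {1, 2, 3, 4}  B2 = {1, 2, 4, 5}
Tree: B1–B2

The largest bag has 4 vertices, giving width 3; this decomposition certifies tw(G) ≤ 3. On the other hand G contains the 4-clique {1, 2, 3, 4}. A clique must lie in a single bag of any decomposition, so no decomposition can have width below 3. Therefore the treewidth is 3.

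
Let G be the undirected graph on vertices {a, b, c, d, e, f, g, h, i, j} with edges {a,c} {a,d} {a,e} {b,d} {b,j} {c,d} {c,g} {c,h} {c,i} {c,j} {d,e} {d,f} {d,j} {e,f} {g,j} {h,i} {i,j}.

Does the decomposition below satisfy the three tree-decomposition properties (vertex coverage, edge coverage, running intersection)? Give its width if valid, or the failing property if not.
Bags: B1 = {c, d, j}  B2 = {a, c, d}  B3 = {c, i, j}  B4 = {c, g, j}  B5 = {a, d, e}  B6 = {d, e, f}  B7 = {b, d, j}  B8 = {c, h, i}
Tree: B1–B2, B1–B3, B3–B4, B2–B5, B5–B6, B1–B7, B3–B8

Every vertex of G appears in some bag (union = {a, b, c, d, e, f, g, h, i, j}); every edge is covered by a bag; and for each vertex v the set of bags containing v is connected in the bag tree. The decomposition is therefore valid. The largest bag has 3 vertices, so the width is 2.

Yes; width 2.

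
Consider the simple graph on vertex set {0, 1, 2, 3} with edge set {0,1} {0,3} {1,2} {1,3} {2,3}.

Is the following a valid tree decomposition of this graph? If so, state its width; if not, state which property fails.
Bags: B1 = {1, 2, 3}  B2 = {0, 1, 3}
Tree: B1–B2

Checking the three conditions: (i) the bags cover all of {0, 1, 2, 3}; (ii) for each edge, some bag contains both endpoints; (iii) the bags containing any fixed vertex form a subtree. All hold, so the decomposition is valid with width 3 − 1 = 2.

Yes; width 2.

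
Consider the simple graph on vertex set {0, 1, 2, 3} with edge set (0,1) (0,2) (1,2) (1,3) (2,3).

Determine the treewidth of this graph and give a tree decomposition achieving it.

The largest bag has 3 vertices, giving width 2; this decomposition certifies tw(G) ≤ 2. For the lower bound, the 3 vertices {0, 1, 2} are pairwise adjacent, and any tree decomposition puts a clique entirely inside one bag — forcing width ≥ 2. Therefore the treewidth is 2.

Treewidth 2.
One such decomposition:
Bags: B1 = {1, 2, 3}  B2 = {0, 1, 2}
Tree: B1–B2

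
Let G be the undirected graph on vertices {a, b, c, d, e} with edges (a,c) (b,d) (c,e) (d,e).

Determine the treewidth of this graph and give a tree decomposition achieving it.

Each bag holds 2 vertices, so the decomposition has width 1, which upper-bounds the treewidth. Any graph with an edge has treewidth ≥ 1, and G has the edge a–c. Therefore the treewidth is 1.

Treewidth 1.
One such decomposition:
Bags: B1 = {a, c}  B2 = {c, e}  B3 = {d, e}  B4 = {b, d}
Tree: B1–B2, B2–B3, B3–B4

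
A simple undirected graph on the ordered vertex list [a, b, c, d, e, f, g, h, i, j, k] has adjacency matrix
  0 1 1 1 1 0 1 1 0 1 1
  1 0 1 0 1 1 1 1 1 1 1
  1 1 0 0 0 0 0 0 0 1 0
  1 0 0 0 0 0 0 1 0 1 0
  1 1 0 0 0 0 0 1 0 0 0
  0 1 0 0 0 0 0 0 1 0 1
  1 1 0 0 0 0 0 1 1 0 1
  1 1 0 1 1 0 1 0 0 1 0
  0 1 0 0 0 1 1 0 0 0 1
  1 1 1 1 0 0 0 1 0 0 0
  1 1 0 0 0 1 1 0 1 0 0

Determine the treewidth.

3

A width-3 tree decomposition is:
Bags: B1 = {a, b, g, k}  B2 = {a, b, g, h}  B3 = {a, b, h, j}  B4 = {a, b, c, j}  B5 = {b, g, i, k}  B6 = {a, b, e, h}  B7 = {b, f, i, k}  B8 = {a, d, h, j}
Tree: B1–B2, B2–B3, B3–B4, B1–B5, B2–B6, B5–B7, B3–B8
Every bag has size at most 4, so the width is 4 − 1 = 3 and tw(G) ≤ 3. On the other hand G contains the 4-clique {a, d, h, j}. A clique must lie in a single bag of any decomposition, so no decomposition can have width below 3. Hence tw(G) = 3 exactly.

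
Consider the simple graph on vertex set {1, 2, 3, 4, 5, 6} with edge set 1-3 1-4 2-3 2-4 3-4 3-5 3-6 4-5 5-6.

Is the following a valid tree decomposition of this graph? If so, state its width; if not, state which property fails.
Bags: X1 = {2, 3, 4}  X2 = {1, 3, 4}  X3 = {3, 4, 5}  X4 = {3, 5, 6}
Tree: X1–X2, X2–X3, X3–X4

Vertex coverage: the bags together contain {1, 2, 3, 4, 5, 6}, the full vertex set. Edge coverage: each edge of G has both endpoints in at least one bag. Running intersection: for every vertex, the bags containing it form a connected subtree. All three properties hold, so this is a valid tree decomposition of width max|bag| − 1 = 2, and hence tw(G) ≤ 2.

Yes; width 2.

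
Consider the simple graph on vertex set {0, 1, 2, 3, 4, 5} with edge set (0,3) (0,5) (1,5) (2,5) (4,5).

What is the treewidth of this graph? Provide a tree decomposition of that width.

Treewidth 1.
One optimal decomposition is:
Bags: B1 = {2, 5}  B2 = {4, 5}  B3 = {0, 5}  B4 = {1, 5}  B5 = {0, 3}
Tree: B1–B2, B1–B3, B2–B4, B3–B5

Each bag holds 2 vertices, so the decomposition has width 1, which upper-bounds the treewidth. G has an edge, so its treewidth is at least 1. The upper and lower bounds meet at 1, so that is the treewidth.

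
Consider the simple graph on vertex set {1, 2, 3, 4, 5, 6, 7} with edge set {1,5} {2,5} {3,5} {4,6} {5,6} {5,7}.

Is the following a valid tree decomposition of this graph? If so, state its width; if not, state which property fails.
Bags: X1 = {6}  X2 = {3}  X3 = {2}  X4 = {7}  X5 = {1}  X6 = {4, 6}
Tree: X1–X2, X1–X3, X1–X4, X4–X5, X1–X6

A tree decomposition must satisfy three properties: every vertex lies in some bag; for every edge, both endpoints lie together in some bag; and for every vertex, the bags containing it form a connected subtree. Here vertex 5 appears in no bag, so the decomposition is invalid.

No — vertex 5 appears in no bag.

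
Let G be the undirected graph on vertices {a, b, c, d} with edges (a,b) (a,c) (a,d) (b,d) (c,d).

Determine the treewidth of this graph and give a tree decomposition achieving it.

Treewidth 2.
One optimal decomposition is:
Bags: B1 = {a, c, d}  B2 = {a, b, d}
Tree: B1–B2

Every bag has size at most 3, so the width is 3 − 1 = 2 and tw(G) ≤ 2. On the other hand G contains the 3-clique {a, c, d}. A clique must lie in a single bag of any decomposition, so no decomposition can have width below 2. Hence tw(G) = 2 exactly.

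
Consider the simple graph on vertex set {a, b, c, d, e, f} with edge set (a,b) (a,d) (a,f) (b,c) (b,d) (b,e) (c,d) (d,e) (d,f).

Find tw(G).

2

A width-2 tree decomposition is:
Bags: B1 = {a, d, f}  B2 = {a, b, d}  B3 = {b, c, d}  B4 = {b, d, e}
Tree: B1–B2, B2–B3, B3–B4
Every bag has size at most 3, so the width is 3 − 1 = 2 and tw(G) ≤ 2. Conversely, {a, d, f} is a clique of size 3, and the vertices of any clique must share a bag in every tree decomposition; so some bag has ≥ 3 vertices and tw(G) ≥ 2. The upper and lower bounds meet at 2, so that is the treewidth.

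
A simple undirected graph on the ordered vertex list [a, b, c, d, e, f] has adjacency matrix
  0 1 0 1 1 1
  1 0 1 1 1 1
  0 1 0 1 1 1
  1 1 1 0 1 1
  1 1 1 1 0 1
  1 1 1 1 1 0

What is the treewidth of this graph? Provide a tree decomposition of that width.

The largest bag has 5 vertices, giving width 4; this decomposition certifies tw(G) ≤ 4. Conversely, {b, c, d, e, f} is a clique of size 5, and the vertices of any clique must share a bag in every tree decomposition; so some bag has ≥ 5 vertices and tw(G) ≥ 4. Therefore the treewidth is 4.

Treewidth 4.
One optimal decomposition is:
Bags: B1 = {a, b, d, e, f}  B2 = {b, c, d, e, f}
Tree: B1–B2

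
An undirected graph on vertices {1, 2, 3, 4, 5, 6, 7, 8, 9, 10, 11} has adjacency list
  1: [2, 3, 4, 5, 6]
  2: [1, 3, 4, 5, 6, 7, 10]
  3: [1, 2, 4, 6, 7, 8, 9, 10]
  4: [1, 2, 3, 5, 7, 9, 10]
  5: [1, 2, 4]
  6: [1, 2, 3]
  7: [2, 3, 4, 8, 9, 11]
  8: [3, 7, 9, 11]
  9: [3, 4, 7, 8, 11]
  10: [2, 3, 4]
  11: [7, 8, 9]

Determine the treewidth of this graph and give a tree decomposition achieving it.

Treewidth 3.
Bags: B1 = {1, 2, 3, 4}  B2 = {2, 3, 4, 7}  B3 = {1, 2, 4, 5}  B4 = {3, 4, 7, 9}  B5 = {2, 3, 4, 10}  B6 = {1, 2, 3, 6}  B7 = {3, 7, 8, 9}  B8 = {7, 8, 9, 11}
Tree: B1–B2, B1–B3, B2–B4, B2–B5, B1–B6, B4–B7, B7–B8

Each bag holds 4 vertices, so the decomposition has width 3, which upper-bounds the treewidth. For the lower bound, the 4 vertices {7, 8, 9, 11} are pairwise adjacent, and any tree decomposition puts a clique entirely inside one bag — forcing width ≥ 3. Therefore the treewidth is 3.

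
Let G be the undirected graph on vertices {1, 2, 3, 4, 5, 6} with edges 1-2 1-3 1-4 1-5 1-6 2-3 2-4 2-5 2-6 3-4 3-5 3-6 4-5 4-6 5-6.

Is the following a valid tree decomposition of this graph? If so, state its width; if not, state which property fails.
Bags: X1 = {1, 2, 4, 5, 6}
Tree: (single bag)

A tree decomposition must satisfy three properties: every vertex lies in some bag; for every edge, both endpoints lie together in some bag; and for every vertex, the bags containing it form a connected subtree. Here vertex 3 appears in no bag, so the decomposition is invalid.

No — vertex 3 appears in no bag.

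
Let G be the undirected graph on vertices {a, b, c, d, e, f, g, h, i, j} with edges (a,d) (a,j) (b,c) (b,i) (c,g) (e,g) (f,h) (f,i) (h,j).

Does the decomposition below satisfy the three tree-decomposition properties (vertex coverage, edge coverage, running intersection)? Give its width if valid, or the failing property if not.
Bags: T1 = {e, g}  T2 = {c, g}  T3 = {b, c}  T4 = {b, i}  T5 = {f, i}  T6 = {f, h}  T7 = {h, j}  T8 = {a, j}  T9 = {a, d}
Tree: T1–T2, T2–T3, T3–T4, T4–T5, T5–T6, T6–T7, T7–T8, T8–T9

Yes; width 1.

Every vertex of G appears in some bag (union = {a, b, c, d, e, f, g, h, i, j}); every edge is covered by a bag; and for each vertex v the set of bags containing v is connected in the bag tree. The decomposition is therefore valid. The largest bag has 2 vertices, so the width is 1.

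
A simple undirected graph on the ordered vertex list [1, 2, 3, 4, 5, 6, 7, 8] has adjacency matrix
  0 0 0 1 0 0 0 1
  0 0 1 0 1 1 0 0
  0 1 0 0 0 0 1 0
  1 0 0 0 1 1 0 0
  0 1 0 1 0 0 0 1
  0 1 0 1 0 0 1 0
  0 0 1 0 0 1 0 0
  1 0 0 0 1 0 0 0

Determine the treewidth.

A width-2 tree decomposition is:
Bags: B1 = {1, 5, 8}  B2 = {1, 4, 5}  B3 = {2, 4, 5}  B4 = {2, 4, 6}  B5 = {2, 3, 6}  B6 = {3, 6, 7}
Tree: B1–B2, B2–B3, B3–B4, B4–B5, B5–B6
Each bag holds 3 vertices, so the decomposition has width 2, which upper-bounds the treewidth. Since 8–1–4–5–8 is a cycle in G, G is not acyclic. Forests are exactly the graphs of treewidth ≤ 1, so tw(G) ≥ 2. Combining the bounds, tw(G) = 2.

2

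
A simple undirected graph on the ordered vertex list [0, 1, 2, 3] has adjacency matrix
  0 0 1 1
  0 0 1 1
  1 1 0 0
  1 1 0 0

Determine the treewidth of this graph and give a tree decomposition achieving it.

The largest bag has 3 vertices, giving width 2; this decomposition certifies tw(G) ≤ 2. Since 0–2–1–3–0 is a cycle in G, G is not acyclic. Forests are exactly the graphs of treewidth ≤ 1, so tw(G) ≥ 2. Combining the bounds, tw(G) = 2.

Treewidth 2.
Bags: B1 = {0, 1, 2}  B2 = {0, 1, 3}
Tree: B1–B2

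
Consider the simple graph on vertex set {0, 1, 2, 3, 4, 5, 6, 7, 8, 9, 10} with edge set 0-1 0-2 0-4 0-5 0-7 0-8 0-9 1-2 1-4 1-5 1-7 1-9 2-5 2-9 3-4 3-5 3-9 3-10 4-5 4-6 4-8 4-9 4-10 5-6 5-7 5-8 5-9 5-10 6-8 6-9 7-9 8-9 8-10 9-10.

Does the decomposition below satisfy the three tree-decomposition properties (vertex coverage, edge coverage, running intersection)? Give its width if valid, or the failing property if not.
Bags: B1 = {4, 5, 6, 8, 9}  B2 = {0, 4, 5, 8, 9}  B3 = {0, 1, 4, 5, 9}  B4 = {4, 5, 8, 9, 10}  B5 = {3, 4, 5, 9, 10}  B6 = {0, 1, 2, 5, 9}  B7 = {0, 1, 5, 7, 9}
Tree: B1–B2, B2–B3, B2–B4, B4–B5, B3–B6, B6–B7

Checking the three conditions: (i) the bags cover all of {0, 1, 2, 3, 4, 5, 6, 7, 8, 9, 10}; (ii) for each edge, some bag contains both endpoints; (iii) the bags containing any fixed vertex form a subtree. All hold, so the decomposition is valid with width 5 − 1 = 4.

Yes; width 4.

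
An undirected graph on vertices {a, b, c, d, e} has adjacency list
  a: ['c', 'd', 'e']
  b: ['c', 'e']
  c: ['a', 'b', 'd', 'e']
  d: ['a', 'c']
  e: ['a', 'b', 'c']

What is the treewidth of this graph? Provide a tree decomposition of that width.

Treewidth 2.
Bags: B1 = {b, c, e}  B2 = {a, c, e}  B3 = {a, c, d}
Tree: B1–B2, B2–B3

Each bag holds 3 vertices, so the decomposition has width 2, which upper-bounds the treewidth. On the other hand G contains the 3-clique {a, c, d}. A clique must lie in a single bag of any decomposition, so no decomposition can have width below 2. Combining the bounds, tw(G) = 2.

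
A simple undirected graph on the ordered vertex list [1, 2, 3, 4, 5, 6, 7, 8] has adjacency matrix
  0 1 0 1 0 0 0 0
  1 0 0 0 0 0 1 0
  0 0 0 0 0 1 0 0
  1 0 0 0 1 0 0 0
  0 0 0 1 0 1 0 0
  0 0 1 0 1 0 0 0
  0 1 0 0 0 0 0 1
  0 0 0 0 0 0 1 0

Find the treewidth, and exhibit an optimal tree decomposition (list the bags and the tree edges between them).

The largest bag has 2 vertices, giving width 1; this decomposition certifies tw(G) ≤ 1. Since G has at least one edge (e.g. 8–7), it is not an edgeless graph, so tw(G) ≥ 1. Therefore the treewidth is 1.

Treewidth 1.
One such decomposition:
Bags: B1 = {7, 8}  B2 = {2, 7}  B3 = {1, 2}  B4 = {1, 4}  B5 = {4, 5}  B6 = {5, 6}  B7 = {3, 6}
Tree: B1–B2, B2–B3, B3–B4, B4–B5, B5–B6, B6–B7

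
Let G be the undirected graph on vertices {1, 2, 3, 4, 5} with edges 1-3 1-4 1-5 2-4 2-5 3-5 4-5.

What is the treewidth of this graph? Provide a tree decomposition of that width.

Treewidth 2.
Bags: B1 = {1, 4, 5}  B2 = {2, 4, 5}  B3 = {1, 3, 5}
Tree: B1–B2, B1–B3

Each bag holds 3 vertices, so the decomposition has width 2, which upper-bounds the treewidth. On the other hand G contains the 3-clique {1, 3, 5}. A clique must lie in a single bag of any decomposition, so no decomposition can have width below 2. Combining the bounds, tw(G) = 2.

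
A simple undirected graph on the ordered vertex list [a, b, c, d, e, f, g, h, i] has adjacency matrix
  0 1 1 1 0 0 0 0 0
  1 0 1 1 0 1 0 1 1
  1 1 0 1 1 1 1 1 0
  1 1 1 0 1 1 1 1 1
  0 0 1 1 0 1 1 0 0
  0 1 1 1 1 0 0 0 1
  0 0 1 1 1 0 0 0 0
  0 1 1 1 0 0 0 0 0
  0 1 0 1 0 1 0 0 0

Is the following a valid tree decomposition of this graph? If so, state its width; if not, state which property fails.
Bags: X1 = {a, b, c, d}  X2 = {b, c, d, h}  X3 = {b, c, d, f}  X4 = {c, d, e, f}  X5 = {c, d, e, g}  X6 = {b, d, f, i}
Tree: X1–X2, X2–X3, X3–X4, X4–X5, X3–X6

Yes; width 3.

Every vertex of G appears in some bag (union = {a, b, c, d, e, f, g, h, i}); every edge is covered by a bag; and for each vertex v the set of bags containing v is connected in the bag tree. The decomposition is therefore valid. The largest bag has 4 vertices, so the width is 3.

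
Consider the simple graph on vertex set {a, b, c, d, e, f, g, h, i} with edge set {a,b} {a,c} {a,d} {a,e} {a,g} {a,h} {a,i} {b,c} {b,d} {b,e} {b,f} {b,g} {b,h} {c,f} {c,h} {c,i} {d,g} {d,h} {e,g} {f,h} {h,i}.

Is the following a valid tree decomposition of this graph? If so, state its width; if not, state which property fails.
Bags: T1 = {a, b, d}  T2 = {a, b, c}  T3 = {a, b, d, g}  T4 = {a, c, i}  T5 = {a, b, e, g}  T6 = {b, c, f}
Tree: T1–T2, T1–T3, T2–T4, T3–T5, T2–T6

No — vertex h appears in no bag.

A tree decomposition must satisfy three properties: every vertex lies in some bag; for every edge, both endpoints lie together in some bag; and for every vertex, the bags containing it form a connected subtree. Here vertex h appears in no bag, so the decomposition is invalid.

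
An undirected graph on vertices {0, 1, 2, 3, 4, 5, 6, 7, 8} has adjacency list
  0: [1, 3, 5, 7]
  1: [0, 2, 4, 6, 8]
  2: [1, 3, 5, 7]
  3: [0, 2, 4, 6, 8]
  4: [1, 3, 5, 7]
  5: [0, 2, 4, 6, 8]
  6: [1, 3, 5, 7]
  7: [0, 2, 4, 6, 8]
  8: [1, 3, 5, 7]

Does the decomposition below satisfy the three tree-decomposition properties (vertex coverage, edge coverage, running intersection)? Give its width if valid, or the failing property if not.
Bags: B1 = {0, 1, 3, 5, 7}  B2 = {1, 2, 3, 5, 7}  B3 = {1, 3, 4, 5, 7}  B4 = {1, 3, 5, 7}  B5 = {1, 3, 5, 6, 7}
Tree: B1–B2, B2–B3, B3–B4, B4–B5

A tree decomposition must satisfy three properties: every vertex lies in some bag; for every edge, both endpoints lie together in some bag; and for every vertex, the bags containing it form a connected subtree. Here vertex 8 appears in no bag, so the decomposition is invalid.

No — vertex 8 appears in no bag.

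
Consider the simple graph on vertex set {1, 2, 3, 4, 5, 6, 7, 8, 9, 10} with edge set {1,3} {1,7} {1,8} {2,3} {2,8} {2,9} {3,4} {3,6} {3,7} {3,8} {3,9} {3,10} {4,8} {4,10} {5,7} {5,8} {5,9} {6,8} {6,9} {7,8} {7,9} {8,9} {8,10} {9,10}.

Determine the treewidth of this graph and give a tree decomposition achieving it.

Treewidth 3.
One optimal decomposition is:
Bags: B1 = {3, 7, 8, 9}  B2 = {3, 8, 9, 10}  B3 = {5, 7, 8, 9}  B4 = {1, 3, 7, 8}  B5 = {3, 4, 8, 10}  B6 = {2, 3, 8, 9}  B7 = {3, 6, 8, 9}
Tree: B1–B2, B1–B3, B1–B4, B2–B5, B2–B6, B1–B7

Each bag holds 4 vertices, so the decomposition has width 3, which upper-bounds the treewidth. For the lower bound, the 4 vertices {1, 3, 7, 8} are pairwise adjacent, and any tree decomposition puts a clique entirely inside one bag — forcing width ≥ 3. Combining the bounds, tw(G) = 3.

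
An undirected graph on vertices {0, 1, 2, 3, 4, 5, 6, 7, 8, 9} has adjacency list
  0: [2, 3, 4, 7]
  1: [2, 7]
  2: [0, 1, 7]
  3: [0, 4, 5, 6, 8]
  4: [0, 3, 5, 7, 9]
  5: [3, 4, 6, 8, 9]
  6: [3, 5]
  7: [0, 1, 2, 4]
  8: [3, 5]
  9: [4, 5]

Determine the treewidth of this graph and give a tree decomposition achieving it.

Each bag holds 3 vertices, so the decomposition has width 2, which upper-bounds the treewidth. For the lower bound, the 3 vertices {1, 2, 7} are pairwise adjacent, and any tree decomposition puts a clique entirely inside one bag — forcing width ≥ 2. Hence tw(G) = 2 exactly.

Treewidth 2.
One optimal decomposition is:
Bags: B1 = {3, 4, 5}  B2 = {3, 5, 6}  B3 = {0, 3, 4}  B4 = {3, 5, 8}  B5 = {0, 4, 7}  B6 = {0, 2, 7}  B7 = {4, 5, 9}  B8 = {1, 2, 7}
Tree: B1–B2, B1–B3, B1–B4, B3–B5, B5–B6, B1–B7, B6–B8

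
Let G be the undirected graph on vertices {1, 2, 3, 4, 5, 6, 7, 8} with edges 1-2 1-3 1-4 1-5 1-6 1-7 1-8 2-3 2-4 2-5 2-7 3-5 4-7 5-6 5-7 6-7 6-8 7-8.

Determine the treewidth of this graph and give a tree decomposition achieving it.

The largest bag has 4 vertices, giving width 3; this decomposition certifies tw(G) ≤ 3. Conversely, {1, 2, 3, 5} is a clique of size 4, and the vertices of any clique must share a bag in every tree decomposition; so some bag has ≥ 4 vertices and tw(G) ≥ 3. Combining the bounds, tw(G) = 3.

Treewidth 3.
One such decomposition:
Bags: B1 = {1, 5, 6, 7}  B2 = {1, 2, 5, 7}  B3 = {1, 2, 3, 5}  B4 = {1, 2, 4, 7}  B5 = {1, 6, 7, 8}
Tree: B1–B2, B2–B3, B2–B4, B1–B5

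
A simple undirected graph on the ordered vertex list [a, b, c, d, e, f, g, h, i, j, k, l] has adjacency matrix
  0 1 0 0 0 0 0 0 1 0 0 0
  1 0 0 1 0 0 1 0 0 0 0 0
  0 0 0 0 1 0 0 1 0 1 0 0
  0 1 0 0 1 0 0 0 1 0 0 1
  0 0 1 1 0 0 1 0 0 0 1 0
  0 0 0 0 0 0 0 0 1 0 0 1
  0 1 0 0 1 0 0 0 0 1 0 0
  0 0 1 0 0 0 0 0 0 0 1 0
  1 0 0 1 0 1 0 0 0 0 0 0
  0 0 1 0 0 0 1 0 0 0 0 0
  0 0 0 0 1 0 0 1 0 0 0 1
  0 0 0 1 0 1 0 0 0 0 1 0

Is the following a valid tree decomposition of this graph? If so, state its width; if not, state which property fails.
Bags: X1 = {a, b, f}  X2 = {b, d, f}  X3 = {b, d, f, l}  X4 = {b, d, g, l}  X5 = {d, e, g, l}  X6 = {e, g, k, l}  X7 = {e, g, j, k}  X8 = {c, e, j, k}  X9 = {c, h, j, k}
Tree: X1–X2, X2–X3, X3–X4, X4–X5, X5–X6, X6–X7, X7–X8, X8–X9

A tree decomposition must satisfy three properties: every vertex lies in some bag; for every edge, both endpoints lie together in some bag; and for every vertex, the bags containing it form a connected subtree. Here vertex i appears in no bag, so the decomposition is invalid.

No — vertex i appears in no bag.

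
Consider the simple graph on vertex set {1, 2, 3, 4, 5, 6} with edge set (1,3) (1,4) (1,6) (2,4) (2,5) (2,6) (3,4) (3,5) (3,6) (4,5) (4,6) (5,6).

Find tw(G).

3

A width-3 tree decomposition is:
Bags: B1 = {1, 3, 4, 6}  B2 = {3, 4, 5, 6}  B3 = {2, 4, 5, 6}
Tree: B1–B2, B2–B3
Each bag holds 4 vertices, so the decomposition has width 3, which upper-bounds the treewidth. Conversely, {2, 4, 5, 6} is a clique of size 4, and the vertices of any clique must share a bag in every tree decomposition; so some bag has ≥ 4 vertices and tw(G) ≥ 3. Therefore the treewidth is 3.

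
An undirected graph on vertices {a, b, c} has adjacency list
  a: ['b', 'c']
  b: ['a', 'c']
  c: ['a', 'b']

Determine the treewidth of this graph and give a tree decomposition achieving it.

With just one bag of size 3, the width is 3 − 1 = 2, so tw(G) ≤ 2. On the other hand G contains the 3-clique {a, b, c}. A clique must lie in a single bag of any decomposition, so no decomposition can have width below 2. The upper and lower bounds meet at 2, so that is the treewidth.

Treewidth 2.
One optimal decomposition is:
Bags: B1 = {a, b, c}
Tree: (single bag)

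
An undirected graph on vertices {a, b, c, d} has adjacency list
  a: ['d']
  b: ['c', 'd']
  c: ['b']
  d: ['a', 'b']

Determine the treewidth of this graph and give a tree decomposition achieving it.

Treewidth 1.
One optimal decomposition is:
Bags: B1 = {a, d}  B2 = {b, d}  B3 = {b, c}
Tree: B1–B2, B2–B3

The largest bag has 2 vertices, giving width 1; this decomposition certifies tw(G) ≤ 1. Since G has at least one edge (e.g. a–d), it is not an edgeless graph, so tw(G) ≥ 1. Therefore the treewidth is 1.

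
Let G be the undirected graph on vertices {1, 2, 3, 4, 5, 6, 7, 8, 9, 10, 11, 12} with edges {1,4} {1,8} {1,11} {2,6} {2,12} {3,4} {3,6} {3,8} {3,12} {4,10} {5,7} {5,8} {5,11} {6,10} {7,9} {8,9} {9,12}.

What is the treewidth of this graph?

A width-3 tree decomposition is:
Bags: B1 = {5, 7, 9, 11}  B2 = {5, 8, 9, 11}  B3 = {1, 8, 9, 11}  B4 = {1, 8, 9, 12}  B5 = {1, 3, 8, 12}  B6 = {1, 3, 4, 12}  B7 = {2, 3, 4, 12}  B8 = {2, 3, 4, 6}  B9 = {2, 4, 6, 10}
Tree: B1–B2, B2–B3, B3–B4, B4–B5, B5–B6, B6–B7, B7–B8, B8–B9
Every bag has size at most 4, so the width is 4 − 1 = 3 and tw(G) ≤ 3. For the lower bound: the 4 vertex sets {5,7,11}, {9}, {8}, {1,3,4,12} are disjoint, each induces a connected subgraph, and every pair is joined by at least one edge of G. Contracting each set to a single vertex therefore yields K_{4} as a minor, and since treewidth is minor-monotone, tw(G) ≥ tw(K_{4}) = 3. Hence tw(G) = 3 exactly.

3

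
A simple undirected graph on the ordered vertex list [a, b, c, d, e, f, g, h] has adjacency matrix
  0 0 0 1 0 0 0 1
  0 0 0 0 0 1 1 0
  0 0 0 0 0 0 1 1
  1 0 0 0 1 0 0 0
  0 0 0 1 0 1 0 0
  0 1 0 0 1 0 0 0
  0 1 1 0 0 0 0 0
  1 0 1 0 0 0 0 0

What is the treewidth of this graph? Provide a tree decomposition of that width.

Every bag has size at most 3, so the width is 3 − 1 = 2 and tw(G) ≤ 2. The edges g–b–f–e–d–a–h–c–g form a cycle, so G is not a tree and its treewidth is at least 2. The upper and lower bounds meet at 2, so that is the treewidth.

Treewidth 2.
One such decomposition:
Bags: B1 = {b, f, g}  B2 = {e, f, g}  B3 = {d, e, g}  B4 = {a, d, g}  B5 = {a, g, h}  B6 = {c, g, h}
Tree: B1–B2, B2–B3, B3–B4, B4–B5, B5–B6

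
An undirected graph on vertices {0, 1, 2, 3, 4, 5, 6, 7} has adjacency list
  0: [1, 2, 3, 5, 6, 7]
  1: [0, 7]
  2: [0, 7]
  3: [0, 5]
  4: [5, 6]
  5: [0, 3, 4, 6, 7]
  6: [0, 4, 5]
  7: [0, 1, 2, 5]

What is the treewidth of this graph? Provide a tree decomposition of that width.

Each bag holds 3 vertices, so the decomposition has width 2, which upper-bounds the treewidth. For the lower bound, the 3 vertices {0, 1, 7} are pairwise adjacent, and any tree decomposition puts a clique entirely inside one bag — forcing width ≥ 2. The upper and lower bounds meet at 2, so that is the treewidth.

Treewidth 2.
One such decomposition:
Bags: B1 = {0, 5, 7}  B2 = {0, 3, 5}  B3 = {0, 5, 6}  B4 = {4, 5, 6}  B5 = {0, 1, 7}  B6 = {0, 2, 7}
Tree: B1–B2, B1–B3, B3–B4, B1–B5, B1–B6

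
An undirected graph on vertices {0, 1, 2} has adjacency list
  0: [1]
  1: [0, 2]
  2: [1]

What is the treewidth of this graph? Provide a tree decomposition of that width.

Treewidth 1.
Bags: B1 = {1, 2}  B2 = {0, 1}
Tree: B1–B2

Each bag holds 2 vertices, so the decomposition has width 1, which upper-bounds the treewidth. Since G has at least one edge (e.g. 1–2), it is not an edgeless graph, so tw(G) ≥ 1. Combining the bounds, tw(G) = 1.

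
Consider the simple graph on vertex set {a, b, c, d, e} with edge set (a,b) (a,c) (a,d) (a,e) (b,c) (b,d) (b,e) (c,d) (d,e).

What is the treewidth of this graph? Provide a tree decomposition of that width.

Each bag holds 4 vertices, so the decomposition has width 3, which upper-bounds the treewidth. For the lower bound, the 4 vertices {a, b, d, e} are pairwise adjacent, and any tree decomposition puts a clique entirely inside one bag — forcing width ≥ 3. Combining the bounds, tw(G) = 3.

Treewidth 3.
Bags: B1 = {a, b, c, d}  B2 = {a, b, d, e}
Tree: B1–B2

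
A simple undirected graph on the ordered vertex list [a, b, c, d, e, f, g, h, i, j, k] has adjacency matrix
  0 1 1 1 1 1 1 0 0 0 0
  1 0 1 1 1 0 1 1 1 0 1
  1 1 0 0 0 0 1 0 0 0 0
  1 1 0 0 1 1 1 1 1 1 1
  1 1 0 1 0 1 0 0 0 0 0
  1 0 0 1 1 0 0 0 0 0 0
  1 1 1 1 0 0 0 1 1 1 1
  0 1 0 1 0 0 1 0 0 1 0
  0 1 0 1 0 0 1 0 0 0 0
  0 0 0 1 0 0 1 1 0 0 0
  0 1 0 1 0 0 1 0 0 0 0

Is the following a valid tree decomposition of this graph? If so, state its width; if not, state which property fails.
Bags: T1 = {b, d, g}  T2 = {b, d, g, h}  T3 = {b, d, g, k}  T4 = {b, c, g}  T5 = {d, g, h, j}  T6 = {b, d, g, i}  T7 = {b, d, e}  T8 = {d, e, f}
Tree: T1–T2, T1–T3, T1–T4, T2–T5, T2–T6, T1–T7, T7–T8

A tree decomposition must satisfy three properties: every vertex lies in some bag; for every edge, both endpoints lie together in some bag; and for every vertex, the bags containing it form a connected subtree. Here vertex a appears in no bag, so the decomposition is invalid.

No — vertex a appears in no bag.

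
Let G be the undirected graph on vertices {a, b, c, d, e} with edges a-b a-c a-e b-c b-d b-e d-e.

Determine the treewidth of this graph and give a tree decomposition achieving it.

Treewidth 2.
Bags: B1 = {a, b, c}  B2 = {a, b, e}  B3 = {b, d, e}
Tree: B1–B2, B2–B3

Every bag has size at most 3, so the width is 3 − 1 = 2 and tw(G) ≤ 2. For the lower bound, the 3 vertices {b, d, e} are pairwise adjacent, and any tree decomposition puts a clique entirely inside one bag — forcing width ≥ 2. The upper and lower bounds meet at 2, so that is the treewidth.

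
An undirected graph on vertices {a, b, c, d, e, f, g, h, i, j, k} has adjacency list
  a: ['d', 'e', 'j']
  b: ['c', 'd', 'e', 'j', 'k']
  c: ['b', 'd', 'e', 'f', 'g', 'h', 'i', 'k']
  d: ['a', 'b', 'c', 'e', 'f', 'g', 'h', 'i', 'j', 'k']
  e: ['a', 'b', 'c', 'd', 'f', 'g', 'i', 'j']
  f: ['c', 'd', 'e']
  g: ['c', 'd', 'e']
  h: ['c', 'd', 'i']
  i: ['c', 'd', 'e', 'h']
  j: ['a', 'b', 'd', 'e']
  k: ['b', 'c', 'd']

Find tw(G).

A width-3 tree decomposition is:
Bags: B1 = {c, d, e, f}  B2 = {b, c, d, e}  B3 = {c, d, e, i}  B4 = {b, d, e, j}  B5 = {c, d, e, g}  B6 = {c, d, h, i}  B7 = {b, c, d, k}  B8 = {a, d, e, j}
Tree: B1–B2, B2–B3, B2–B4, B3–B5, B3–B6, B2–B7, B4–B8
The largest bag has 4 vertices, giving width 3; this decomposition certifies tw(G) ≤ 3. For the lower bound, the 4 vertices {a, d, e, j} are pairwise adjacent, and any tree decomposition puts a clique entirely inside one bag — forcing width ≥ 3. Hence tw(G) = 3 exactly.

3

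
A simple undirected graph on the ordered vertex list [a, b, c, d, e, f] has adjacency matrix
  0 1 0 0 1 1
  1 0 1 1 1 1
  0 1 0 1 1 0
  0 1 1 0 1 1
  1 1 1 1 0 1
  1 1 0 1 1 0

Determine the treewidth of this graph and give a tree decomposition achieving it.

The largest bag has 4 vertices, giving width 3; this decomposition certifies tw(G) ≤ 3. For the lower bound, the 4 vertices {b, c, d, e} are pairwise adjacent, and any tree decomposition puts a clique entirely inside one bag — forcing width ≥ 3. Therefore the treewidth is 3.

Treewidth 3.
One optimal decomposition is:
Bags: B1 = {b, d, e, f}  B2 = {b, c, d, e}  B3 = {a, b, e, f}
Tree: B1–B2, B1–B3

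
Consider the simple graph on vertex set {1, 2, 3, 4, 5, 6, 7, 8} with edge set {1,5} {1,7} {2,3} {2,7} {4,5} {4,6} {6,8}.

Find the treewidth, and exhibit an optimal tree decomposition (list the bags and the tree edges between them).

Each bag holds 2 vertices, so the decomposition has width 1, which upper-bounds the treewidth. Since G has at least one edge (e.g. 8–6), it is not an edgeless graph, so tw(G) ≥ 1. Therefore the treewidth is 1.

Treewidth 1.
One such decomposition:
Bags: B1 = {6, 8}  B2 = {4, 6}  B3 = {4, 5}  B4 = {1, 5}  B5 = {1, 7}  B6 = {2, 7}  B7 = {2, 3}
Tree: B1–B2, B2–B3, B3–B4, B4–B5, B5–B6, B6–B7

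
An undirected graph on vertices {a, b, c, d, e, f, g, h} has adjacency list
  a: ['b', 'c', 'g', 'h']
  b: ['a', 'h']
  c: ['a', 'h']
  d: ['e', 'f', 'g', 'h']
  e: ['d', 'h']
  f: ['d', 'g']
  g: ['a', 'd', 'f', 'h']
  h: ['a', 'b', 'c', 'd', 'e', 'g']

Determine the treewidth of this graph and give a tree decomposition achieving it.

Every bag has size at most 3, so the width is 3 − 1 = 2 and tw(G) ≤ 2. On the other hand G contains the 3-clique {d, g, h}. A clique must lie in a single bag of any decomposition, so no decomposition can have width below 2. Therefore the treewidth is 2.

Treewidth 2.
One such decomposition:
Bags: B1 = {d, g, h}  B2 = {a, g, h}  B3 = {d, f, g}  B4 = {a, b, h}  B5 = {a, c, h}  B6 = {d, e, h}
Tree: B1–B2, B1–B3, B2–B4, B4–B5, B1–B6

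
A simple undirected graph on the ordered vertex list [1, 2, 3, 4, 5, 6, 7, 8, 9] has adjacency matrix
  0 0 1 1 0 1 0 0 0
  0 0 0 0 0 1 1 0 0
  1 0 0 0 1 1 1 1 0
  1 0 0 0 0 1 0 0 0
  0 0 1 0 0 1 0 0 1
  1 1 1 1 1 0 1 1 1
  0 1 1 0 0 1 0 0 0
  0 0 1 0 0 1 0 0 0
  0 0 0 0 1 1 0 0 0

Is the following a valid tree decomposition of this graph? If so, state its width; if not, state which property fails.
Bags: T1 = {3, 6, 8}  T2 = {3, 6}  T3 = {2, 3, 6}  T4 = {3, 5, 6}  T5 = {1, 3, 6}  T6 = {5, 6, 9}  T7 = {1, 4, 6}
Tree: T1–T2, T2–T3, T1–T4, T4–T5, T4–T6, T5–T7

No — vertex 7 appears in no bag.

A tree decomposition must satisfy three properties: every vertex lies in some bag; for every edge, both endpoints lie together in some bag; and for every vertex, the bags containing it form a connected subtree. Here vertex 7 appears in no bag, so the decomposition is invalid.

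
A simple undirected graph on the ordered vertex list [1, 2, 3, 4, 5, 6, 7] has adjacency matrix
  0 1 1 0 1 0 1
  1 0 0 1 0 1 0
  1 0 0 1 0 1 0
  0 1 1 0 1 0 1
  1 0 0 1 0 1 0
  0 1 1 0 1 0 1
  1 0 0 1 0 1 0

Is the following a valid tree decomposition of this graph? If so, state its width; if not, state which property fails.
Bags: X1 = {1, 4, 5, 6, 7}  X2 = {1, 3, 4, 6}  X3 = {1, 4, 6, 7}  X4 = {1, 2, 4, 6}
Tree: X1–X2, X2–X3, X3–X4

A tree decomposition must satisfy three properties: every vertex lies in some bag; for every edge, both endpoints lie together in some bag; and for every vertex, the bags containing it form a connected subtree. Here bags containing vertex 7 are not connected in the tree, so the decomposition is invalid.

No — bags containing vertex 7 are not connected in the tree.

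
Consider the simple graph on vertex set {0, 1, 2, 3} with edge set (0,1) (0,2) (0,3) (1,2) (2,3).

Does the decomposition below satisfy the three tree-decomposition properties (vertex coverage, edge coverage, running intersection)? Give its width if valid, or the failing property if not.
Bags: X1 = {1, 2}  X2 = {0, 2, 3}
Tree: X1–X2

A tree decomposition must satisfy three properties: every vertex lies in some bag; for every edge, both endpoints lie together in some bag; and for every vertex, the bags containing it form a connected subtree. Here edge (0,1) lies in no bag, so the decomposition is invalid.

No — edge (0,1) lies in no bag.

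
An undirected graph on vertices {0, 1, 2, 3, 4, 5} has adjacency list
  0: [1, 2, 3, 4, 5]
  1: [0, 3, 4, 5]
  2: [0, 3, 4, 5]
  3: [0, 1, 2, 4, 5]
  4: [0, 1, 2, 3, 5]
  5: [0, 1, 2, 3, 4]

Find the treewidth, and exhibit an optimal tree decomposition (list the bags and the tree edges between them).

Treewidth 4.
One such decomposition:
Bags: B1 = {0, 2, 3, 4, 5}  B2 = {0, 1, 3, 4, 5}
Tree: B1–B2

Each bag holds 5 vertices, so the decomposition has width 4, which upper-bounds the treewidth. For the lower bound, the 5 vertices {0, 1, 3, 4, 5} are pairwise adjacent, and any tree decomposition puts a clique entirely inside one bag — forcing width ≥ 4. Therefore the treewidth is 4.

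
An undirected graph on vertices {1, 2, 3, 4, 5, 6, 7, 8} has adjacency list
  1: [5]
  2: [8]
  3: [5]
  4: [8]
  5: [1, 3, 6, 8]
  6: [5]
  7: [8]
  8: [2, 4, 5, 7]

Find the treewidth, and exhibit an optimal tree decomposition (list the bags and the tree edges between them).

The largest bag has 2 vertices, giving width 1; this decomposition certifies tw(G) ≤ 1. G has an edge, so its treewidth is at least 1. The upper and lower bounds meet at 1, so that is the treewidth.

Treewidth 1.
One optimal decomposition is:
Bags: B1 = {5, 6}  B2 = {5, 8}  B3 = {2, 8}  B4 = {1, 5}  B5 = {7, 8}  B6 = {4, 8}  B7 = {3, 5}
Tree: B1–B2, B2–B3, B2–B4, B3–B5, B3–B6, B2–B7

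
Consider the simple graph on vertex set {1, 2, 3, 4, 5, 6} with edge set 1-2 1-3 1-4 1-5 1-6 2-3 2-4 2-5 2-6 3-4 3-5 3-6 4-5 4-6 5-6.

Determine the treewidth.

A width-5 tree decomposition is:
Bags: B1 = {1, 2, 3, 4, 5, 6}
Tree: (single bag)
A single bag containing all 6 vertices is trivially a valid decomposition of width 5. For the lower bound, the 6 vertices {1, 2, 3, 4, 5, 6} are pairwise adjacent, and any tree decomposition puts a clique entirely inside one bag — forcing width ≥ 5. Hence tw(G) = 5 exactly.

5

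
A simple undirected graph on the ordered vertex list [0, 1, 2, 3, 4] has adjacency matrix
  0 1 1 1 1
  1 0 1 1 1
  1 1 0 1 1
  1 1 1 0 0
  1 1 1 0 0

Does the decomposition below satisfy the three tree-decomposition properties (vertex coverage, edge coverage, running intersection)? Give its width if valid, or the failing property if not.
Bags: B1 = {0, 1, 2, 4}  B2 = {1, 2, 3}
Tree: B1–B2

No — edge (0,3) lies in no bag.

A tree decomposition must satisfy three properties: every vertex lies in some bag; for every edge, both endpoints lie together in some bag; and for every vertex, the bags containing it form a connected subtree. Here edge (0,3) lies in no bag, so the decomposition is invalid.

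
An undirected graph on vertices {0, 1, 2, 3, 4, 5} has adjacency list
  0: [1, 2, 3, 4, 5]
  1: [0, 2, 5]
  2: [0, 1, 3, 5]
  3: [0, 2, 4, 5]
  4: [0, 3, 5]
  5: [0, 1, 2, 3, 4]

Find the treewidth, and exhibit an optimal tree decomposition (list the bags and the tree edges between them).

Treewidth 3.
One optimal decomposition is:
Bags: B1 = {0, 2, 3, 5}  B2 = {0, 3, 4, 5}  B3 = {0, 1, 2, 5}
Tree: B1–B2, B1–B3

Every bag has size at most 4, so the width is 4 − 1 = 3 and tw(G) ≤ 3. Conversely, {0, 1, 2, 5} is a clique of size 4, and the vertices of any clique must share a bag in every tree decomposition; so some bag has ≥ 4 vertices and tw(G) ≥ 3. Combining the bounds, tw(G) = 3.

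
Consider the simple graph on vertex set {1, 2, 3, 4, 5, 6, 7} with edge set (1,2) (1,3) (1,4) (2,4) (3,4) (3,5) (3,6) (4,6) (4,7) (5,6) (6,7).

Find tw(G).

A width-2 tree decomposition is:
Bags: B1 = {3, 4, 6}  B2 = {4, 6, 7}  B3 = {3, 5, 6}  B4 = {1, 3, 4}  B5 = {1, 2, 4}
Tree: B1–B2, B1–B3, B1–B4, B4–B5
The largest bag has 3 vertices, giving width 2; this decomposition certifies tw(G) ≤ 2. Conversely, {1, 2, 4} is a clique of size 3, and the vertices of any clique must share a bag in every tree decomposition; so some bag has ≥ 3 vertices and tw(G) ≥ 2. Hence tw(G) = 2 exactly.

2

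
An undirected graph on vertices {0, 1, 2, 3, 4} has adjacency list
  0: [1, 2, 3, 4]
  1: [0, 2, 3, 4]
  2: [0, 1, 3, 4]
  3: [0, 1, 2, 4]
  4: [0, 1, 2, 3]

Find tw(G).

4

A width-4 tree decomposition is:
Bags: B1 = {0, 1, 2, 3, 4}
Tree: (single bag)
A single bag containing all 5 vertices is trivially a valid decomposition of width 4. Conversely, {0, 1, 2, 3, 4} is a clique of size 5, and the vertices of any clique must share a bag in every tree decomposition; so some bag has ≥ 5 vertices and tw(G) ≥ 4. Combining the bounds, tw(G) = 4.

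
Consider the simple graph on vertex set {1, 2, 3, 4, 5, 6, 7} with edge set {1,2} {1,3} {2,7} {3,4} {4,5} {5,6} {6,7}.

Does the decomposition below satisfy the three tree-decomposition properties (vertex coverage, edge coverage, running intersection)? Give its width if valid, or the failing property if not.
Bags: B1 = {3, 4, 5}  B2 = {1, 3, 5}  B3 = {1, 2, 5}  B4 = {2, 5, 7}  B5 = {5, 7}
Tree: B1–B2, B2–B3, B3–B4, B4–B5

A tree decomposition must satisfy three properties: every vertex lies in some bag; for every edge, both endpoints lie together in some bag; and for every vertex, the bags containing it form a connected subtree. Here vertex 6 appears in no bag, so the decomposition is invalid.

No — vertex 6 appears in no bag.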